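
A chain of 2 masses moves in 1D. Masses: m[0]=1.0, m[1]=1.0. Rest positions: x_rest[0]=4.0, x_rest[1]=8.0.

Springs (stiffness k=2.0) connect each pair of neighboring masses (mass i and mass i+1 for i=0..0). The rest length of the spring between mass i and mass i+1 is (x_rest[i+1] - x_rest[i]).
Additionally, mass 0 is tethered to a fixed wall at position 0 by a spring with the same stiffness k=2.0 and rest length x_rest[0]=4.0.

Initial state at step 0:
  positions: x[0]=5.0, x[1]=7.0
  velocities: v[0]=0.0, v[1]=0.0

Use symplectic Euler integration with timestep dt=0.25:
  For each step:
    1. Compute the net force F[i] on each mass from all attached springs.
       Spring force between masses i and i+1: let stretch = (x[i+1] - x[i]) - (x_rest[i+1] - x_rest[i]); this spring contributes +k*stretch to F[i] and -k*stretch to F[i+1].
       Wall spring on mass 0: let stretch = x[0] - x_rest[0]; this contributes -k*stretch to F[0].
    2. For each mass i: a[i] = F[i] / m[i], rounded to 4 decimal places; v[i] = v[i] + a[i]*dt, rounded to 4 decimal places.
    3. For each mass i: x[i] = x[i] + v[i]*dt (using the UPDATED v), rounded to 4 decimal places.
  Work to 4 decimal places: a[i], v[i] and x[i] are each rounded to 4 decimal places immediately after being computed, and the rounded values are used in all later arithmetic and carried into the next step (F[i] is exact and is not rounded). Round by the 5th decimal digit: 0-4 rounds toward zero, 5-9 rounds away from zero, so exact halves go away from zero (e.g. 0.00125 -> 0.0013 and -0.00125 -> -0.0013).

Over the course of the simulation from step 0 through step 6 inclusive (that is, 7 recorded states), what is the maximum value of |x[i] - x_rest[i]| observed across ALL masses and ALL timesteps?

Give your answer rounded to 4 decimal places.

Answer: 1.2820

Derivation:
Step 0: x=[5.0000 7.0000] v=[0.0000 0.0000]
Step 1: x=[4.6250 7.2500] v=[-1.5000 1.0000]
Step 2: x=[4.0000 7.6719] v=[-2.5000 1.6875]
Step 3: x=[3.3340 8.1348] v=[-2.6641 1.8516]
Step 4: x=[2.8513 8.4976] v=[-1.9307 1.4512]
Step 5: x=[2.7180 8.6546] v=[-0.5332 0.6281]
Step 6: x=[2.9870 8.5696] v=[1.0761 -0.3402]
Max displacement = 1.2820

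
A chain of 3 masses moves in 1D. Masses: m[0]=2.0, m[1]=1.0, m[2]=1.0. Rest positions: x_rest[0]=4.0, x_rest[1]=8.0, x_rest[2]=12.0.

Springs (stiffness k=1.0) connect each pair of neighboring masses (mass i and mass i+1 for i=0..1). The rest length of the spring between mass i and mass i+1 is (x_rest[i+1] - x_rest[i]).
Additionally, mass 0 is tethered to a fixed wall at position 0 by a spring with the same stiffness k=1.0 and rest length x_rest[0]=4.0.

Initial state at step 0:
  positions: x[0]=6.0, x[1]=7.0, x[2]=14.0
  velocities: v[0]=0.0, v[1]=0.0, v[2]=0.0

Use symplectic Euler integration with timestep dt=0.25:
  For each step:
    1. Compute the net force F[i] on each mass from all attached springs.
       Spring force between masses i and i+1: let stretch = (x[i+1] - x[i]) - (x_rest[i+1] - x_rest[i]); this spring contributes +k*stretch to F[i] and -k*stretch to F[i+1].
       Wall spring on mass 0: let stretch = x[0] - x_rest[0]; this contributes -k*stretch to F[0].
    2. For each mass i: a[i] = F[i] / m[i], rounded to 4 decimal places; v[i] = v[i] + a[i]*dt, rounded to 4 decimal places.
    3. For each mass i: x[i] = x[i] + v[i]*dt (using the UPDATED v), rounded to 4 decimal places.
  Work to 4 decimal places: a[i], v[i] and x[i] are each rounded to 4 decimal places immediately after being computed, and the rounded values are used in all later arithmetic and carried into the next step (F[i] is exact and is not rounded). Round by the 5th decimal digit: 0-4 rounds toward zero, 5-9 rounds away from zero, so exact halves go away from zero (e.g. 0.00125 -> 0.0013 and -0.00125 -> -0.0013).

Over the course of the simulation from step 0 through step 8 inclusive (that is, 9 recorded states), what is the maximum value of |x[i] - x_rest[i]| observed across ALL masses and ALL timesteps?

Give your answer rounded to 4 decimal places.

Answer: 3.0968

Derivation:
Step 0: x=[6.0000 7.0000 14.0000] v=[0.0000 0.0000 0.0000]
Step 1: x=[5.8438 7.3750 13.8125] v=[-0.6250 1.5000 -0.7500]
Step 2: x=[5.5528 8.0567 13.4727] v=[-1.1641 2.7266 -1.3594]
Step 3: x=[5.1665 8.9204 13.0444] v=[-1.5452 3.4546 -1.7134]
Step 4: x=[4.7361 9.8072 12.6083] v=[-1.7218 3.5471 -1.7444]
Step 5: x=[4.3161 10.5521 12.2471] v=[-1.6799 2.9796 -1.4447]
Step 6: x=[3.9561 11.0132 12.0300] v=[-1.4399 1.8444 -0.8685]
Step 7: x=[3.6930 11.0968 11.9993] v=[-1.0523 0.3343 -0.1227]
Step 8: x=[3.5459 10.7741 12.1622] v=[-0.5885 -1.2910 0.6517]
Max displacement = 3.0968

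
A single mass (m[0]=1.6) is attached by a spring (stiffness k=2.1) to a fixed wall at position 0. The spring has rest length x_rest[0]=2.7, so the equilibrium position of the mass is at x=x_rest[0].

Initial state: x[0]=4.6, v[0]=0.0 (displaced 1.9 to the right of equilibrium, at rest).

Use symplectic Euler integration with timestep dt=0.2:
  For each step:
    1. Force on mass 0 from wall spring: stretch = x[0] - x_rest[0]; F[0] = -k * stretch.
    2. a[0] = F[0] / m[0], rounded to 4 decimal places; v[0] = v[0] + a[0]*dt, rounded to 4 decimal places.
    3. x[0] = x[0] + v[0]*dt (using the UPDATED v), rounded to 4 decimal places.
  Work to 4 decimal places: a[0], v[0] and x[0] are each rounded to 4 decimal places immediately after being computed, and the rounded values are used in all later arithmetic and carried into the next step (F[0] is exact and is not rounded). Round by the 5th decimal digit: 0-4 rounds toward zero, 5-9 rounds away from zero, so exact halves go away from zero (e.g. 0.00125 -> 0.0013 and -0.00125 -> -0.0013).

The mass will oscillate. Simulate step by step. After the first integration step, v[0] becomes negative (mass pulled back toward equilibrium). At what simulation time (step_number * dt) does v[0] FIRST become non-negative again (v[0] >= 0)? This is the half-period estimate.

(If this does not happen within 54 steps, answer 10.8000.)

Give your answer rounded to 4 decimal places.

Step 0: x=[4.6000] v=[0.0000]
Step 1: x=[4.5002] v=[-0.4988]
Step 2: x=[4.3059] v=[-0.9714]
Step 3: x=[4.0273] v=[-1.3929]
Step 4: x=[3.6790] v=[-1.7413]
Step 5: x=[3.2793] v=[-1.9983]
Step 6: x=[2.8492] v=[-2.1504]
Step 7: x=[2.4113] v=[-2.1896]
Step 8: x=[1.9885] v=[-2.1138]
Step 9: x=[1.6031] v=[-1.9270]
Step 10: x=[1.2753] v=[-1.6391]
Step 11: x=[1.0223] v=[-1.2651]
Step 12: x=[0.8574] v=[-0.8247]
Step 13: x=[0.7892] v=[-0.3410]
Step 14: x=[0.8213] v=[0.1606]
First v>=0 after going negative at step 14, time=2.8000

Answer: 2.8000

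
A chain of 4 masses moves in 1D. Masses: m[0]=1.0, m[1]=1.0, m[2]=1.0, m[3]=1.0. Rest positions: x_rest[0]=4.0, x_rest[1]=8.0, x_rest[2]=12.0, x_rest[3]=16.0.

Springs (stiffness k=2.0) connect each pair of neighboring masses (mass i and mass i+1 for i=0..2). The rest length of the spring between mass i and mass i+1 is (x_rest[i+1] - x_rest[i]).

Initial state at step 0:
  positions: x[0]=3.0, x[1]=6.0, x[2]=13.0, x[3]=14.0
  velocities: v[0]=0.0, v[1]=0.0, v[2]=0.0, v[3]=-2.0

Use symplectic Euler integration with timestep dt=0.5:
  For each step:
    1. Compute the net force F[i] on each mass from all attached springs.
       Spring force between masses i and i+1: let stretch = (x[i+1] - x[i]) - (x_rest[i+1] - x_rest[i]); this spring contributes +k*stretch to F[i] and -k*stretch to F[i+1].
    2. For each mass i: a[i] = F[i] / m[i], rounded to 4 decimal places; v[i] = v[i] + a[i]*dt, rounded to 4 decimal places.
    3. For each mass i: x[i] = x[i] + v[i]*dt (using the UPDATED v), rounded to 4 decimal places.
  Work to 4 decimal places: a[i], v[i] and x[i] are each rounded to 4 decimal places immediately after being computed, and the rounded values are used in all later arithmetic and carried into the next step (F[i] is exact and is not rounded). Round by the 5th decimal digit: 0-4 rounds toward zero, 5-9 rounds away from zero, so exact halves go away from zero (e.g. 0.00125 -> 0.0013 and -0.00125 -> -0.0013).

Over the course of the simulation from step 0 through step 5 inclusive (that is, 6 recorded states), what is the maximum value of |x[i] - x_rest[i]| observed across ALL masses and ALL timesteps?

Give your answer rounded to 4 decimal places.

Answer: 3.7500

Derivation:
Step 0: x=[3.0000 6.0000 13.0000 14.0000] v=[0.0000 0.0000 0.0000 -2.0000]
Step 1: x=[2.5000 8.0000 10.0000 14.5000] v=[-1.0000 4.0000 -6.0000 1.0000]
Step 2: x=[2.7500 8.2500 8.2500 14.7500] v=[0.5000 0.5000 -3.5000 0.5000]
Step 3: x=[3.7500 5.7500 9.7500 13.7500] v=[2.0000 -5.0000 3.0000 -2.0000]
Step 4: x=[3.7500 4.2500 11.2500 12.7500] v=[0.0000 -3.0000 3.0000 -2.0000]
Step 5: x=[2.0000 6.0000 10.0000 13.0000] v=[-3.5000 3.5000 -2.5000 0.5000]
Max displacement = 3.7500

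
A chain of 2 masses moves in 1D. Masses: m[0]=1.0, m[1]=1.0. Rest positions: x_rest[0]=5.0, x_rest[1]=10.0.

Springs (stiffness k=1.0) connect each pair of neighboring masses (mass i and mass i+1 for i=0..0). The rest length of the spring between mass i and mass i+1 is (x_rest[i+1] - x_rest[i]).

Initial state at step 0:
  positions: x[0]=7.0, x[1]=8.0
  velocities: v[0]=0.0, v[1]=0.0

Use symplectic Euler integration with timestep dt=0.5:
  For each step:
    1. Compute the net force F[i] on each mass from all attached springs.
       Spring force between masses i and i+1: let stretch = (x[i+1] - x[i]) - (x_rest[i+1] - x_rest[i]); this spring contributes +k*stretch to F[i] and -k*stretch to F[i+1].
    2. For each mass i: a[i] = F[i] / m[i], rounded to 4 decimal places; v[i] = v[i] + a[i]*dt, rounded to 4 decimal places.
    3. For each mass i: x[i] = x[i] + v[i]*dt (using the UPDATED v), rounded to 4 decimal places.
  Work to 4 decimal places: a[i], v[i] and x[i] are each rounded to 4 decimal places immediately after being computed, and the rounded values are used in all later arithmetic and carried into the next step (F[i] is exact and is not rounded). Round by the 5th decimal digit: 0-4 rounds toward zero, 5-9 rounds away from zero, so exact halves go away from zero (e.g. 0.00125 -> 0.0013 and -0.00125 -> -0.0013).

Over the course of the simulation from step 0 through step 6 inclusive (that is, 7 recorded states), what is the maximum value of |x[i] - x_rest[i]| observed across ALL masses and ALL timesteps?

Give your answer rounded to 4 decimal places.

Step 0: x=[7.0000 8.0000] v=[0.0000 0.0000]
Step 1: x=[6.0000 9.0000] v=[-2.0000 2.0000]
Step 2: x=[4.5000 10.5000] v=[-3.0000 3.0000]
Step 3: x=[3.2500 11.7500] v=[-2.5000 2.5000]
Step 4: x=[2.8750 12.1250] v=[-0.7500 0.7500]
Step 5: x=[3.5625 11.4375] v=[1.3750 -1.3750]
Step 6: x=[4.9688 10.0313] v=[2.8125 -2.8125]
Max displacement = 2.1250

Answer: 2.1250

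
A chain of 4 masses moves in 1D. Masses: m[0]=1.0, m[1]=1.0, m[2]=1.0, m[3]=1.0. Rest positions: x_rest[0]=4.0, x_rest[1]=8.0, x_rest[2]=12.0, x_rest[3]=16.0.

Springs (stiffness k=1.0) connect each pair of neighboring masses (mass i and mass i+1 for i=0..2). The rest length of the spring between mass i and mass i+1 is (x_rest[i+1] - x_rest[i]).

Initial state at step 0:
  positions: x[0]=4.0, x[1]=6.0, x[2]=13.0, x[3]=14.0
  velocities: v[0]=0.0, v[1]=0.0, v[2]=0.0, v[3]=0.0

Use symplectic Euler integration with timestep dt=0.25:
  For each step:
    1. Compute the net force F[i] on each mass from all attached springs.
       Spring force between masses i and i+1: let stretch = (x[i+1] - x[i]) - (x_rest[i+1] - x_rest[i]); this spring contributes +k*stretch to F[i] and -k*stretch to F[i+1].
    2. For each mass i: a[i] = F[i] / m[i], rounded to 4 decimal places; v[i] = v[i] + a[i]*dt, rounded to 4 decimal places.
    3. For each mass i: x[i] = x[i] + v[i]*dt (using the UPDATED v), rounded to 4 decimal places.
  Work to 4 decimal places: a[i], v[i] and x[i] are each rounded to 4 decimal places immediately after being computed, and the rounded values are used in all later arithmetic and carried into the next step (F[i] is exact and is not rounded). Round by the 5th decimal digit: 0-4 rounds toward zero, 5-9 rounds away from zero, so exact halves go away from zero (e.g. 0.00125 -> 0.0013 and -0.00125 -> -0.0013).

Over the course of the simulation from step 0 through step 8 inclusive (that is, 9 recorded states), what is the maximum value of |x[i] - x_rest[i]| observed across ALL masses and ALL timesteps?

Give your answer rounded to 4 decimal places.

Answer: 2.6328

Derivation:
Step 0: x=[4.0000 6.0000 13.0000 14.0000] v=[0.0000 0.0000 0.0000 0.0000]
Step 1: x=[3.8750 6.3125 12.6250 14.1875] v=[-0.5000 1.2500 -1.5000 0.7500]
Step 2: x=[3.6524 6.8672 11.9531 14.5274] v=[-0.8906 2.2188 -2.6875 1.3594]
Step 3: x=[3.3807 7.5389 11.1243 14.9564] v=[-1.0869 2.6866 -3.3154 1.7158]
Step 4: x=[3.1189 8.1748 10.3109 15.3959] v=[-1.0474 2.5434 -3.2537 1.7578]
Step 5: x=[2.9231 8.6282 9.6818 15.7676] v=[-0.7834 1.8135 -2.5165 1.4866]
Step 6: x=[2.8338 8.7909 9.3672 16.0089] v=[-0.3571 0.6506 -1.2585 0.9652]
Step 7: x=[2.8669 8.6173 9.4317 16.0851] v=[0.1322 -0.6946 0.2579 0.3048]
Step 8: x=[3.0094 8.1352 9.8611 15.9955] v=[0.5698 -1.9286 1.7177 -0.3586]
Max displacement = 2.6328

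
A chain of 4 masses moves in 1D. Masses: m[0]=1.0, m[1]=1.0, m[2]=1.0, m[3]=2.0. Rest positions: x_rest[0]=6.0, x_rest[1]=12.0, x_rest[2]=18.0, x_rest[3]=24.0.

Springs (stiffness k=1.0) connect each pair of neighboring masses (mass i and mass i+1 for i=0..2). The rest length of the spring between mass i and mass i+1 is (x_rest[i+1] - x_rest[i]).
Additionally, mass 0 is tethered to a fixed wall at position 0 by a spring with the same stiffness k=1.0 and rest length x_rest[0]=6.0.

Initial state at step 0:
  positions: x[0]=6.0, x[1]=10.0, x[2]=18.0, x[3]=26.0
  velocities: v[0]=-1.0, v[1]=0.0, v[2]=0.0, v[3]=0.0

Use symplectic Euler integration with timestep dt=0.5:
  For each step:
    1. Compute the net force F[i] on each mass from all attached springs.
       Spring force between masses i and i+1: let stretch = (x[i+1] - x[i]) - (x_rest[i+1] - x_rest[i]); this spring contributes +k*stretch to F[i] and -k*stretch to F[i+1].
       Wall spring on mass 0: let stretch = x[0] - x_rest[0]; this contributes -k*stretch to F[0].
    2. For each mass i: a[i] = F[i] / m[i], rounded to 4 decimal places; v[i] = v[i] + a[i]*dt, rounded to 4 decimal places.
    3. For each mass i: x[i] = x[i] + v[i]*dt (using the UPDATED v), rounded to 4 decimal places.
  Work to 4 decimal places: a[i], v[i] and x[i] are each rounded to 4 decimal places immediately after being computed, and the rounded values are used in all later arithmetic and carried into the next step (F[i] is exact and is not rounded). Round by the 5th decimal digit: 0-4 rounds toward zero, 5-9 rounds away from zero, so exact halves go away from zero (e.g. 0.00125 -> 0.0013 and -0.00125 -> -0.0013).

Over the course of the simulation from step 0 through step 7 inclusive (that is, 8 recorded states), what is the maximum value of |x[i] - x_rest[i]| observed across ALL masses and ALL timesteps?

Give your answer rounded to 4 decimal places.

Answer: 2.6093

Derivation:
Step 0: x=[6.0000 10.0000 18.0000 26.0000] v=[-1.0000 0.0000 0.0000 0.0000]
Step 1: x=[5.0000 11.0000 18.0000 25.7500] v=[-2.0000 2.0000 0.0000 -0.5000]
Step 2: x=[4.2500 12.2500 18.1875 25.2813] v=[-1.5000 2.5000 0.3750 -0.9375]
Step 3: x=[4.4375 12.9844 18.6641 24.6758] v=[0.3750 1.4688 0.9532 -1.2110]
Step 4: x=[5.6524 13.0020 19.2237 24.0688] v=[2.4297 0.0352 1.1192 -1.2140]
Step 5: x=[7.2916 12.7376 19.4392 23.6062] v=[3.2783 -0.5288 0.4309 -0.9253]
Step 6: x=[8.4694 12.7871 19.0210 23.3727] v=[2.3555 0.0990 -0.8364 -0.4671]
Step 7: x=[8.6093 13.3157 18.1323 23.3452] v=[0.2797 1.0571 -1.7775 -0.0550]
Max displacement = 2.6093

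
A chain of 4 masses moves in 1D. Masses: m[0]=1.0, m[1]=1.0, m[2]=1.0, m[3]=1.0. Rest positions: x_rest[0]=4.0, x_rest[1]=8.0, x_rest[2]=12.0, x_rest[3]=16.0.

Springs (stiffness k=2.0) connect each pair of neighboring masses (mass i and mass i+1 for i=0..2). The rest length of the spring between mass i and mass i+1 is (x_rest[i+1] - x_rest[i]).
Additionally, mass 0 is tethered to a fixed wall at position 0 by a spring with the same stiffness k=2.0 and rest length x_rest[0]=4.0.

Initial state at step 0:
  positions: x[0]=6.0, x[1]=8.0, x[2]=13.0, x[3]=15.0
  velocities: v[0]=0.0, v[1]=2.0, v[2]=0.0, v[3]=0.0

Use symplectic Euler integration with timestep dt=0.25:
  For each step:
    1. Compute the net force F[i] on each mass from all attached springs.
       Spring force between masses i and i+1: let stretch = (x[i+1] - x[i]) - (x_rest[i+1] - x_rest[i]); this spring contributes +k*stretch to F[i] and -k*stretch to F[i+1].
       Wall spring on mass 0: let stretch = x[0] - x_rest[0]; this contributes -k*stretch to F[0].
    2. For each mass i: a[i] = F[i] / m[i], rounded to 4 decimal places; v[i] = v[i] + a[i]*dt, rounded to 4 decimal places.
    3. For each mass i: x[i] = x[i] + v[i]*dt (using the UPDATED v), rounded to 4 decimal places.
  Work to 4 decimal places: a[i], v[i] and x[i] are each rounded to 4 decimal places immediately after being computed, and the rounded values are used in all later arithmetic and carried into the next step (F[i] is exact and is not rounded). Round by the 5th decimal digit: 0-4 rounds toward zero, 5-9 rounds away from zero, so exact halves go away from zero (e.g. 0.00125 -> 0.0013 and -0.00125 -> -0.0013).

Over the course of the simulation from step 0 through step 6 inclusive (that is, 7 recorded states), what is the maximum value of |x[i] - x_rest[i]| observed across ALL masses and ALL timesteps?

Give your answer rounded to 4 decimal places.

Step 0: x=[6.0000 8.0000 13.0000 15.0000] v=[0.0000 2.0000 0.0000 0.0000]
Step 1: x=[5.5000 8.8750 12.6250 15.2500] v=[-2.0000 3.5000 -1.5000 1.0000]
Step 2: x=[4.7344 9.7969 12.1094 15.6719] v=[-3.0625 3.6875 -2.0625 1.6875]
Step 3: x=[4.0098 10.3750 11.7500 16.1485] v=[-2.8985 2.3125 -1.4375 1.9063]
Step 4: x=[3.5796 10.3294 11.7686 16.5753] v=[-1.7208 -0.1826 0.0743 1.7071]
Step 5: x=[3.5457 9.6199 12.2081 16.9013] v=[-0.1357 -2.8379 1.7581 1.3038]
Step 6: x=[3.8279 8.4747 12.9108 17.1406] v=[1.1286 -4.5809 2.8106 0.9572]
Max displacement = 2.3750

Answer: 2.3750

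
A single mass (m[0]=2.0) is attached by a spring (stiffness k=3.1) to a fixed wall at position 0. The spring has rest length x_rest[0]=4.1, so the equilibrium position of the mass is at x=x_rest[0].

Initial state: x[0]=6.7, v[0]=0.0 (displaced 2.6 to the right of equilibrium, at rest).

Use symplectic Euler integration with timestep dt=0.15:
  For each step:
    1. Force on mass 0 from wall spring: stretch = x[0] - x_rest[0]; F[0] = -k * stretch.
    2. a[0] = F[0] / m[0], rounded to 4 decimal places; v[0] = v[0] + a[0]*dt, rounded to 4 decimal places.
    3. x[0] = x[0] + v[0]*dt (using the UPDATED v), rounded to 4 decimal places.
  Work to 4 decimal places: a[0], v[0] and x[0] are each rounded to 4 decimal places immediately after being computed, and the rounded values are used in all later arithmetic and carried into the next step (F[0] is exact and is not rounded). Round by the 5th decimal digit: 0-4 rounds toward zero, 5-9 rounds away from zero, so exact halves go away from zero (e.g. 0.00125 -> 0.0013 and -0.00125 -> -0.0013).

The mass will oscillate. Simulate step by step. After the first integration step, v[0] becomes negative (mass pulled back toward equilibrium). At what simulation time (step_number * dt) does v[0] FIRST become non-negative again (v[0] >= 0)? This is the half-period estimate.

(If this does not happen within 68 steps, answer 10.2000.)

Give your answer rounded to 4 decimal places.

Step 0: x=[6.7000] v=[0.0000]
Step 1: x=[6.6093] v=[-0.6045]
Step 2: x=[6.4311] v=[-1.1879]
Step 3: x=[6.1716] v=[-1.7299]
Step 4: x=[5.8399] v=[-2.2116]
Step 5: x=[5.4475] v=[-2.6161]
Step 6: x=[5.0081] v=[-2.9294]
Step 7: x=[4.5370] v=[-3.1405]
Step 8: x=[4.0507] v=[-3.2421]
Step 9: x=[3.5661] v=[-3.2306]
Step 10: x=[3.1001] v=[-3.1065]
Step 11: x=[2.6690] v=[-2.8740]
Step 12: x=[2.2878] v=[-2.5413]
Step 13: x=[1.9698] v=[-2.1200]
Step 14: x=[1.7261] v=[-1.6247]
Step 15: x=[1.5652] v=[-1.0728]
Step 16: x=[1.4927] v=[-0.4835]
Step 17: x=[1.5111] v=[0.1227]
First v>=0 after going negative at step 17, time=2.5500

Answer: 2.5500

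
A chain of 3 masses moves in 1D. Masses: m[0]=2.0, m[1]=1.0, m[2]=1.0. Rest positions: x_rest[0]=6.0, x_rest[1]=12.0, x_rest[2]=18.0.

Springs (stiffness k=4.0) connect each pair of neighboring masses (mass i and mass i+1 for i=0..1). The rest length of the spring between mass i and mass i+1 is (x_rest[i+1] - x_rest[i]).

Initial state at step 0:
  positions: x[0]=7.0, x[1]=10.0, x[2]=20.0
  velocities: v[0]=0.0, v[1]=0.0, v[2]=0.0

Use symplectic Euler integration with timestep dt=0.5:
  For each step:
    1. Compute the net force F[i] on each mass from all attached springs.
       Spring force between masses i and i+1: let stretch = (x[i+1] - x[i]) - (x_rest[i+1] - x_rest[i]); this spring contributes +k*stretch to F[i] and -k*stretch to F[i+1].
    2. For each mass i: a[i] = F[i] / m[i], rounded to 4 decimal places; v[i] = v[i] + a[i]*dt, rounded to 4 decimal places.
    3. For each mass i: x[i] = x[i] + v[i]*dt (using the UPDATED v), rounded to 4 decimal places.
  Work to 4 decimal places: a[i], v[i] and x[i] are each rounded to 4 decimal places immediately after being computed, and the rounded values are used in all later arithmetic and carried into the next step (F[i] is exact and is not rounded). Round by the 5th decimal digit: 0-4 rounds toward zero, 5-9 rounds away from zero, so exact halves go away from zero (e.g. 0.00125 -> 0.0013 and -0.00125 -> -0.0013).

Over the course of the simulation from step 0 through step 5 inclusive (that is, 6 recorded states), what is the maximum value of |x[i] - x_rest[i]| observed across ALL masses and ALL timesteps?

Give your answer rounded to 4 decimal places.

Answer: 5.0000

Derivation:
Step 0: x=[7.0000 10.0000 20.0000] v=[0.0000 0.0000 0.0000]
Step 1: x=[5.5000 17.0000 16.0000] v=[-3.0000 14.0000 -8.0000]
Step 2: x=[6.7500 11.5000 19.0000] v=[2.5000 -11.0000 6.0000]
Step 3: x=[7.3750 8.7500 20.5000] v=[1.2500 -5.5000 3.0000]
Step 4: x=[5.6875 16.3750 16.2500] v=[-3.3750 15.2500 -8.5000]
Step 5: x=[6.3438 13.1875 18.1250] v=[1.3125 -6.3750 3.7500]
Max displacement = 5.0000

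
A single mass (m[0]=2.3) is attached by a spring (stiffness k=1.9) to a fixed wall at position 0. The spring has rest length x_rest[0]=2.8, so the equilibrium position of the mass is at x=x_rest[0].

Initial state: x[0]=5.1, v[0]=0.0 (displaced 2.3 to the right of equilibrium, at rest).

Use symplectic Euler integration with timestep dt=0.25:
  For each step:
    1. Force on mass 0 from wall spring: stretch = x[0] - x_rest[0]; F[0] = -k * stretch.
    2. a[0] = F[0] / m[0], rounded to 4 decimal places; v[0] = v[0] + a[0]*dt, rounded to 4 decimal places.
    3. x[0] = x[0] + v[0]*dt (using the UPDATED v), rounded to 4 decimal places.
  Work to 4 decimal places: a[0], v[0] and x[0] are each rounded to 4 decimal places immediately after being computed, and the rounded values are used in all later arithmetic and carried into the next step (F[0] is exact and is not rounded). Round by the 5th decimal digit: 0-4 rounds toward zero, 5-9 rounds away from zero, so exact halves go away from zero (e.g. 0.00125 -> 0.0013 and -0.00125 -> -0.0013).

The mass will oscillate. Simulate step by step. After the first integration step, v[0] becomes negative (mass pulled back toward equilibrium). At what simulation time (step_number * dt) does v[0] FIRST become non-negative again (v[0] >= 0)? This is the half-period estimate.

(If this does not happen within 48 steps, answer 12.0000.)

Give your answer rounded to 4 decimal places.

Step 0: x=[5.1000] v=[0.0000]
Step 1: x=[4.9813] v=[-0.4750]
Step 2: x=[4.7499] v=[-0.9255]
Step 3: x=[4.4179] v=[-1.3282]
Step 4: x=[4.0023] v=[-1.6623]
Step 5: x=[3.5247] v=[-1.9106]
Step 6: x=[3.0096] v=[-2.0603]
Step 7: x=[2.4837] v=[-2.1036]
Step 8: x=[1.9741] v=[-2.0383]
Step 9: x=[1.5072] v=[-1.8677]
Step 10: x=[1.1070] v=[-1.6007]
Step 11: x=[0.7942] v=[-1.2511]
Step 12: x=[0.5850] v=[-0.8369]
Step 13: x=[0.4901] v=[-0.3795]
Step 14: x=[0.5145] v=[0.0976]
First v>=0 after going negative at step 14, time=3.5000

Answer: 3.5000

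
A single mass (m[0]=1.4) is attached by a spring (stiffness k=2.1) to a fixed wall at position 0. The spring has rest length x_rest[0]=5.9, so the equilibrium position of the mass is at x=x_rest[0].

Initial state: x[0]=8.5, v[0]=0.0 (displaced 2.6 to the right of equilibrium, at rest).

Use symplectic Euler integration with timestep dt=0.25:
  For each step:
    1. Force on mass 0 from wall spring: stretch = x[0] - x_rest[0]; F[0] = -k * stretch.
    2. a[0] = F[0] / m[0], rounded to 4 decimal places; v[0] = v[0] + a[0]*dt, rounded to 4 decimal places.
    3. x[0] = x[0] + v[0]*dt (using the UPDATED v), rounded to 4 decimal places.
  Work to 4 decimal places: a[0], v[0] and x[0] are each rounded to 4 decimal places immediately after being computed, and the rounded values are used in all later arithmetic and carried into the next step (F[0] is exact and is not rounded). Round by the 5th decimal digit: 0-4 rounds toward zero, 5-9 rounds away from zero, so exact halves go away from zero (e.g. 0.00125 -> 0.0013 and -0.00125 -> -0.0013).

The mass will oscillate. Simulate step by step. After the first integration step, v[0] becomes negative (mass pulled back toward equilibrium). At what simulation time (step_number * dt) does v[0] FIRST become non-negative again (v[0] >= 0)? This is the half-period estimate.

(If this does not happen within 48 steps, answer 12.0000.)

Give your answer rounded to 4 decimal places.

Answer: 2.7500

Derivation:
Step 0: x=[8.5000] v=[0.0000]
Step 1: x=[8.2563] v=[-0.9750]
Step 2: x=[7.7917] v=[-1.8586]
Step 3: x=[7.1497] v=[-2.5680]
Step 4: x=[6.3905] v=[-3.0367]
Step 5: x=[5.5853] v=[-3.2207]
Step 6: x=[4.8096] v=[-3.1027]
Step 7: x=[4.1362] v=[-2.6938]
Step 8: x=[3.6281] v=[-2.0324]
Step 9: x=[3.3330] v=[-1.1804]
Step 10: x=[3.2786] v=[-0.2178]
Step 11: x=[3.4699] v=[0.7652]
First v>=0 after going negative at step 11, time=2.7500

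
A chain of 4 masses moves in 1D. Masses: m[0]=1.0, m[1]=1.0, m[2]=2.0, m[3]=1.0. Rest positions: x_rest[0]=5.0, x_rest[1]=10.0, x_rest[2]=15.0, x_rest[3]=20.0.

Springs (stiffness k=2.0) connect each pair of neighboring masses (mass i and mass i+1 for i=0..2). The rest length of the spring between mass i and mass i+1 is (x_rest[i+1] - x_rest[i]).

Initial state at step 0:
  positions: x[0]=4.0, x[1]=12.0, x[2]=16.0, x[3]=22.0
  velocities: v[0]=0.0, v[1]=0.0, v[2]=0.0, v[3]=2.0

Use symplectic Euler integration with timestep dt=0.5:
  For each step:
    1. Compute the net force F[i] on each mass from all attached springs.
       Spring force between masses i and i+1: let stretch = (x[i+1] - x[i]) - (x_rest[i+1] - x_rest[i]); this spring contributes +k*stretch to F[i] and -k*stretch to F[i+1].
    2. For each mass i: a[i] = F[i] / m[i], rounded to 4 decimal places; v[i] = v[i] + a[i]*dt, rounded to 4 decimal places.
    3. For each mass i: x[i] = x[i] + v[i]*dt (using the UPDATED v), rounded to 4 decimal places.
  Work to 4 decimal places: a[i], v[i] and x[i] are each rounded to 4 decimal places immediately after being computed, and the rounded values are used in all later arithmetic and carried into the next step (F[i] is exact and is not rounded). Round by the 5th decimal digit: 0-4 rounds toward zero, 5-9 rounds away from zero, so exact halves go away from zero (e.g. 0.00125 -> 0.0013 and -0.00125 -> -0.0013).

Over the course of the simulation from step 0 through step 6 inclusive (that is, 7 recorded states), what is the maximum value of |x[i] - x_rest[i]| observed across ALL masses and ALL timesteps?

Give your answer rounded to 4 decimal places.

Answer: 3.9063

Derivation:
Step 0: x=[4.0000 12.0000 16.0000 22.0000] v=[0.0000 0.0000 0.0000 2.0000]
Step 1: x=[5.5000 10.0000 16.5000 22.5000] v=[3.0000 -4.0000 1.0000 1.0000]
Step 2: x=[6.7500 9.0000 16.8750 22.5000] v=[2.5000 -2.0000 0.7500 0.0000]
Step 3: x=[6.6250 10.8125 16.6875 22.1875] v=[-0.2500 3.6250 -0.3750 -0.6250]
Step 4: x=[6.0938 13.4688 16.4063 21.6250] v=[-1.0625 5.3125 -0.5625 -1.1250]
Step 5: x=[6.7501 13.9063 16.6954 20.9532] v=[1.3125 0.8750 0.5781 -1.3437]
Step 6: x=[8.4845 12.1603 17.3517 20.6525] v=[3.4687 -3.4921 1.3125 -0.6015]
Max displacement = 3.9063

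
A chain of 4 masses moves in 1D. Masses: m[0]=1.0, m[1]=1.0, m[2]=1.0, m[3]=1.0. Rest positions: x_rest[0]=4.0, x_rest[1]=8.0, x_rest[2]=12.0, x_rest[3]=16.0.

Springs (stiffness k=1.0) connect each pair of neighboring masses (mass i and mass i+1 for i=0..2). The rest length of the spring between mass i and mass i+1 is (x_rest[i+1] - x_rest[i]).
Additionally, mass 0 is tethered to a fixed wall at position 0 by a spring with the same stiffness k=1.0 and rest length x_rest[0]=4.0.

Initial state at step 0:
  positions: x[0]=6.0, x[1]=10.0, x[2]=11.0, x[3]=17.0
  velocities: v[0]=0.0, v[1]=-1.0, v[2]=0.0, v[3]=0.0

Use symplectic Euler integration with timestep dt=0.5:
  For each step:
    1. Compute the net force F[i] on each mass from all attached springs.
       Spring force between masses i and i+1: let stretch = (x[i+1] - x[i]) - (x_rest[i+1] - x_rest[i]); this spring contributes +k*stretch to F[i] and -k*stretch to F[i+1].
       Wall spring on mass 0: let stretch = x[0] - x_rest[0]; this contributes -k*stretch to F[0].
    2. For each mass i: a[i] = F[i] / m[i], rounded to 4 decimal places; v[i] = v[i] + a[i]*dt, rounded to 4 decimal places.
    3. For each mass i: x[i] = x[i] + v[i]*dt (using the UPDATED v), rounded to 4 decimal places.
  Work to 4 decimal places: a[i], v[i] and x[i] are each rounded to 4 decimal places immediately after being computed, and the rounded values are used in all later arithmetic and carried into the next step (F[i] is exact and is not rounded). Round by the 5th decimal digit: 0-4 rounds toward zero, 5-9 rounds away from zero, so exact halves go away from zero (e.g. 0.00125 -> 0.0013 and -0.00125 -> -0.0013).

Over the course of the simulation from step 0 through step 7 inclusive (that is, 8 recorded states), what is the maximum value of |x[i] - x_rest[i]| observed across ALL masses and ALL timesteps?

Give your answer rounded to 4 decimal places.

Step 0: x=[6.0000 10.0000 11.0000 17.0000] v=[0.0000 -1.0000 0.0000 0.0000]
Step 1: x=[5.5000 8.7500 12.2500 16.5000] v=[-1.0000 -2.5000 2.5000 -1.0000]
Step 2: x=[4.4375 7.5625 13.6875 15.9375] v=[-2.1250 -2.3750 2.8750 -1.1250]
Step 3: x=[3.0469 7.1250 14.1563 15.8125] v=[-2.7813 -0.8750 0.9375 -0.2500]
Step 4: x=[1.9141 7.4258 13.2813 16.2735] v=[-2.2657 0.6016 -1.7501 0.9219]
Step 5: x=[1.6807 7.8126 11.6904 16.9864] v=[-0.4669 0.7735 -3.1818 1.4258]
Step 6: x=[2.5601 7.6358 10.4541 17.3753] v=[1.7587 -0.3536 -2.4727 0.7778]
Step 7: x=[4.0684 6.8947 10.2435 17.0339] v=[3.0165 -1.4823 -0.4213 -0.6828]
Max displacement = 2.3193

Answer: 2.3193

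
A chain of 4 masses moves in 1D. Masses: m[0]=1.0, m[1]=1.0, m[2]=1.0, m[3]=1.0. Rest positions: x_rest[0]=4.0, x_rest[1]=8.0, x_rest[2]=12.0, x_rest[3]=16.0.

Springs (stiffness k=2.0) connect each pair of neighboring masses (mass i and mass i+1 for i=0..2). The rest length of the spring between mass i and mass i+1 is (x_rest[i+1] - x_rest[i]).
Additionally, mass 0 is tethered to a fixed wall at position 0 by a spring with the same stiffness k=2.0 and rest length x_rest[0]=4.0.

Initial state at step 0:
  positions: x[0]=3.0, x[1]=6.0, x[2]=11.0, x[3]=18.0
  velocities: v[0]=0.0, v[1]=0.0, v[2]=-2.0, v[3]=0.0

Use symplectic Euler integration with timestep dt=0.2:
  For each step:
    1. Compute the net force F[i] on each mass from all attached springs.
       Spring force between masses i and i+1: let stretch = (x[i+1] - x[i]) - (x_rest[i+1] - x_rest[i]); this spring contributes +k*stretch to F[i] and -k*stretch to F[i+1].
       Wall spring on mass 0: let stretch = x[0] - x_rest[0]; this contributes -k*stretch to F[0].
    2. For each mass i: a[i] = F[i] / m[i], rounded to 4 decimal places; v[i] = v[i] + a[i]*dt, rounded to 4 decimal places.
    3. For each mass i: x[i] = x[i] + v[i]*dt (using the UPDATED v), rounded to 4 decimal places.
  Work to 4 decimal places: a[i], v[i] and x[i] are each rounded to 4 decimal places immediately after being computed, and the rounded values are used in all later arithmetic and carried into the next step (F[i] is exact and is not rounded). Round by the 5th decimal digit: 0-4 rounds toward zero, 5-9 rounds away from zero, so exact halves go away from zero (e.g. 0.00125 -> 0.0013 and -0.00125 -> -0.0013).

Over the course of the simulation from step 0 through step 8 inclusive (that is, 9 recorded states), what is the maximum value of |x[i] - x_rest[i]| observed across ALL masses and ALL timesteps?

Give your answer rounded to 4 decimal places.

Answer: 3.1386

Derivation:
Step 0: x=[3.0000 6.0000 11.0000 18.0000] v=[0.0000 0.0000 -2.0000 0.0000]
Step 1: x=[3.0000 6.1600 10.7600 17.7600] v=[0.0000 0.8000 -1.2000 -1.2000]
Step 2: x=[3.0128 6.4352 10.7120 17.2800] v=[0.0640 1.3760 -0.2400 -2.4000]
Step 3: x=[3.0584 6.7788 10.8473 16.5946] v=[0.2278 1.7178 0.6765 -3.4272]
Step 4: x=[3.1569 7.1502 11.1169 15.7694] v=[0.4926 1.8570 1.3480 -4.1261]
Step 5: x=[3.3223 7.5195 11.4414 14.8920] v=[0.8272 1.8464 1.6223 -4.3871]
Step 6: x=[3.5577 7.8668 11.7282 14.0585] v=[1.1772 1.7363 1.4338 -4.1673]
Step 7: x=[3.8533 8.1782 11.8925 13.3586] v=[1.4778 1.5572 0.8214 -3.4994]
Step 8: x=[4.1866 8.4408 11.8769 12.8614] v=[1.6664 1.3130 -0.0779 -2.4858]
Max displacement = 3.1386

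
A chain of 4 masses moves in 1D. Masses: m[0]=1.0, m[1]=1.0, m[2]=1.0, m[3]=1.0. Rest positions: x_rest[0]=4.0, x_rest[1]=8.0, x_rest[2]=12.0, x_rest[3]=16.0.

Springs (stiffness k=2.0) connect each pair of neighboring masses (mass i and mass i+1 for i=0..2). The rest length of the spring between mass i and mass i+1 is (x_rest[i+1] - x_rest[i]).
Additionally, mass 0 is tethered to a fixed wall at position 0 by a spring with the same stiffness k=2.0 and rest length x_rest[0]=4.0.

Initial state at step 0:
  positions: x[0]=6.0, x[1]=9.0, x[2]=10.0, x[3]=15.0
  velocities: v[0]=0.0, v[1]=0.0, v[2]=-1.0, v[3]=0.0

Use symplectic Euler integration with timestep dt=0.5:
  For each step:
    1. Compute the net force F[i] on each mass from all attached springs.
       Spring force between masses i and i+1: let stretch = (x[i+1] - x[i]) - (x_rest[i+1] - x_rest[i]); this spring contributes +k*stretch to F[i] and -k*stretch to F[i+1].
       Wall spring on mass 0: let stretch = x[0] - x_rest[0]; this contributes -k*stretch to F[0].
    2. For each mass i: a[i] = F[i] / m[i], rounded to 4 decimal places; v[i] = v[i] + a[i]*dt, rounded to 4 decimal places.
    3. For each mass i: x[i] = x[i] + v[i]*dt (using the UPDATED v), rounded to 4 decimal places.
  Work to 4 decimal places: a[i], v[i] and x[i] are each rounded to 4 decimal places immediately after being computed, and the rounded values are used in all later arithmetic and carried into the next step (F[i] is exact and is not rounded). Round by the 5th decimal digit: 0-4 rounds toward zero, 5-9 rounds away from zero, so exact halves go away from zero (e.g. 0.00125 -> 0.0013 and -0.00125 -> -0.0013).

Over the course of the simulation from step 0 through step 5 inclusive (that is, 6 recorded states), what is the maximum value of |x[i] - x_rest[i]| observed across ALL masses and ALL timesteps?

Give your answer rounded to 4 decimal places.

Step 0: x=[6.0000 9.0000 10.0000 15.0000] v=[0.0000 0.0000 -1.0000 0.0000]
Step 1: x=[4.5000 8.0000 11.5000 14.5000] v=[-3.0000 -2.0000 3.0000 -1.0000]
Step 2: x=[2.5000 7.0000 12.7500 14.5000] v=[-4.0000 -2.0000 2.5000 0.0000]
Step 3: x=[1.5000 6.6250 12.0000 15.6250] v=[-2.0000 -0.7500 -1.5000 2.2500]
Step 4: x=[2.3125 6.3750 10.3750 16.9375] v=[1.6250 -0.5000 -3.2500 2.6250]
Step 5: x=[4.0000 6.0938 10.0313 16.9688] v=[3.3750 -0.5625 -0.6875 0.0625]
Max displacement = 2.5000

Answer: 2.5000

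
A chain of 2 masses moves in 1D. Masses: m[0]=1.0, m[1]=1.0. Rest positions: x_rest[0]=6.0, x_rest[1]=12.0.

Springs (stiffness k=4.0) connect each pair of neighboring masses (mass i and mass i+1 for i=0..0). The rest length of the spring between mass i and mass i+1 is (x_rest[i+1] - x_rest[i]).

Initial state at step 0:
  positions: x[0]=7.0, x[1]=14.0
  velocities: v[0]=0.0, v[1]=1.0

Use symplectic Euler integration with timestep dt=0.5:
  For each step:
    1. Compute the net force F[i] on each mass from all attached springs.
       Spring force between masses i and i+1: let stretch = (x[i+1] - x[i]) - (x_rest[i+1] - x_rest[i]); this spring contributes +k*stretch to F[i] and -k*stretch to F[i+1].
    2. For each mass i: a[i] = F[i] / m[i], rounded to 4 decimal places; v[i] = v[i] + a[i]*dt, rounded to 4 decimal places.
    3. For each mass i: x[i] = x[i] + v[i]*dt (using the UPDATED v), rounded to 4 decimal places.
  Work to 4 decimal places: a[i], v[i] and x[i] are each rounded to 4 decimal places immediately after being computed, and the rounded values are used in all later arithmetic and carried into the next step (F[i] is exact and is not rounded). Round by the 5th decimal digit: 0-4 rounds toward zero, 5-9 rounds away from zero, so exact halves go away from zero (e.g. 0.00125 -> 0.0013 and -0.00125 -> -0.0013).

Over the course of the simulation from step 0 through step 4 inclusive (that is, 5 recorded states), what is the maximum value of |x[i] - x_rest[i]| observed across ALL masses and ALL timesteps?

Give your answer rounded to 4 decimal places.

Answer: 3.0000

Derivation:
Step 0: x=[7.0000 14.0000] v=[0.0000 1.0000]
Step 1: x=[8.0000 13.5000] v=[2.0000 -1.0000]
Step 2: x=[8.5000 13.5000] v=[1.0000 0.0000]
Step 3: x=[8.0000 14.5000] v=[-1.0000 2.0000]
Step 4: x=[8.0000 15.0000] v=[0.0000 1.0000]
Max displacement = 3.0000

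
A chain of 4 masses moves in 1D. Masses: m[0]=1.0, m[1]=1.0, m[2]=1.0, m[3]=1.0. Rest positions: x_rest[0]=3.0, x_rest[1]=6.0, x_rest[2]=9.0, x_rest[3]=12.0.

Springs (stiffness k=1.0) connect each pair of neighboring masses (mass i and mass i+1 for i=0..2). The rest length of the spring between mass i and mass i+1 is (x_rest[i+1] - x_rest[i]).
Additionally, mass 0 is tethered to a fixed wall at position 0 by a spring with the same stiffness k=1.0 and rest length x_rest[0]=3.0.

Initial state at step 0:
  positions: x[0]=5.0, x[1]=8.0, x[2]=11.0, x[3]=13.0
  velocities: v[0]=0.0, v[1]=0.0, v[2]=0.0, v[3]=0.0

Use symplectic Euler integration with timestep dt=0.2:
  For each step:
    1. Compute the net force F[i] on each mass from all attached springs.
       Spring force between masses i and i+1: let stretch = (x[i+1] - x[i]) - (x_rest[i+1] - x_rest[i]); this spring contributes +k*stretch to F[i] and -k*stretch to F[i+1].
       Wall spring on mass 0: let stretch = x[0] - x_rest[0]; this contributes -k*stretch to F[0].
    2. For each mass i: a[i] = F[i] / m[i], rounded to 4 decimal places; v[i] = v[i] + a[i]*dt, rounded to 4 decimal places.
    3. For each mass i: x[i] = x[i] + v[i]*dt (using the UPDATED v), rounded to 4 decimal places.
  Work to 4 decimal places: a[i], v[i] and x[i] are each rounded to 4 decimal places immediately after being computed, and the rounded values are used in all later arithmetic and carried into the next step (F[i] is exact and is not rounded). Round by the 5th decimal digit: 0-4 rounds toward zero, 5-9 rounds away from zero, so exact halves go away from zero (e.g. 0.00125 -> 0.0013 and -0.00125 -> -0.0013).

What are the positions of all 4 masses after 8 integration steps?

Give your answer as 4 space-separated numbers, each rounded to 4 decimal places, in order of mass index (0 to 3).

Step 0: x=[5.0000 8.0000 11.0000 13.0000] v=[0.0000 0.0000 0.0000 0.0000]
Step 1: x=[4.9200 8.0000 10.9600 13.0400] v=[-0.4000 0.0000 -0.2000 0.2000]
Step 2: x=[4.7664 7.9952 10.8848 13.1168] v=[-0.7680 -0.0240 -0.3760 0.3840]
Step 3: x=[4.5513 7.9768 10.7833 13.2243] v=[-1.0755 -0.0918 -0.5075 0.5376]
Step 4: x=[4.2912 7.9337 10.6672 13.3542] v=[-1.3007 -0.2156 -0.5806 0.6494]
Step 5: x=[4.0051 7.8542 10.5492 13.4966] v=[-1.4304 -0.3974 -0.5899 0.7120]
Step 6: x=[3.7128 7.7286 10.4413 13.6411] v=[-1.4616 -0.6282 -0.5394 0.7225]
Step 7: x=[3.4326 7.5508 10.3529 13.7776] v=[-1.4010 -0.8888 -0.4420 0.6825]
Step 8: x=[3.1798 7.3204 10.2894 13.8971] v=[-1.2639 -1.1520 -0.3175 0.5976]

Answer: 3.1798 7.3204 10.2894 13.8971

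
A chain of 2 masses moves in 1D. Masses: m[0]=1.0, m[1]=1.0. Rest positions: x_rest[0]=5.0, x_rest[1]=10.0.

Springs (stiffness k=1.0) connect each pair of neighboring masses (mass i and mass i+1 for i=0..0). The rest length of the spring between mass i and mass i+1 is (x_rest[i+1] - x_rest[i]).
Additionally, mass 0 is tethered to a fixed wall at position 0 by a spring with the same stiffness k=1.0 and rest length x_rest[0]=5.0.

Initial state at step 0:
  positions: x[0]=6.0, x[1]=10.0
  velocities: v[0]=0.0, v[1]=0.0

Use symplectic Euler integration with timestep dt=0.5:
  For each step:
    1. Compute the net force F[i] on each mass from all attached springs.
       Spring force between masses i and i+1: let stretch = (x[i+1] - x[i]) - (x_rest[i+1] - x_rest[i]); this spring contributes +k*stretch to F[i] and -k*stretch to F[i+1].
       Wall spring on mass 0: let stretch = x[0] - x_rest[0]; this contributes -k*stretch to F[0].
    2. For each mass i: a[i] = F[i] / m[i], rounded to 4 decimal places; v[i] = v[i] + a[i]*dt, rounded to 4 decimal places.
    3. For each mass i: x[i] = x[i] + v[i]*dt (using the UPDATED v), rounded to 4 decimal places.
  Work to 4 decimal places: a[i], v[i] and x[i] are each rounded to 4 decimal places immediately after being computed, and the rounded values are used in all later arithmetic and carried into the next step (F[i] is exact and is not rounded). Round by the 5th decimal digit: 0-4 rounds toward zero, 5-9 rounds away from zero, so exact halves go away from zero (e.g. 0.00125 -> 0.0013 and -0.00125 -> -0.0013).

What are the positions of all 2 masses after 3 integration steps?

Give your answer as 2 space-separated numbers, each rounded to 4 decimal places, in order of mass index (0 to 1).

Answer: 4.3594 10.6875

Derivation:
Step 0: x=[6.0000 10.0000] v=[0.0000 0.0000]
Step 1: x=[5.5000 10.2500] v=[-1.0000 0.5000]
Step 2: x=[4.8125 10.5625] v=[-1.3750 0.6250]
Step 3: x=[4.3594 10.6875] v=[-0.9063 0.2500]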